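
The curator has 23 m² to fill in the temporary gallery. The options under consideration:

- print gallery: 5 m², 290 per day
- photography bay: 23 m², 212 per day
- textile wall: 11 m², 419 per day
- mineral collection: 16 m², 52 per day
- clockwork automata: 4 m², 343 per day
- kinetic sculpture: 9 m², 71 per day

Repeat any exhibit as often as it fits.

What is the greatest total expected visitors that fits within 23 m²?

5×clockwork automata uses 20 of the 23 m² and totals 1715.
Every other selection either busts 23 m² or fails to beat 1715.

1715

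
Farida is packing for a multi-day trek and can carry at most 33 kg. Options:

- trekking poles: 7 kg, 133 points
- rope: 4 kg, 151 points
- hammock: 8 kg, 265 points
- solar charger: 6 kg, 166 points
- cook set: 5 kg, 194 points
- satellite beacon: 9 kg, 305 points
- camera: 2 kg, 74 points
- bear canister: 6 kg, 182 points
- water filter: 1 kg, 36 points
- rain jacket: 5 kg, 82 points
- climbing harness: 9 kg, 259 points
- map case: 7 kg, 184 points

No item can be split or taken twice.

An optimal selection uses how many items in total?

6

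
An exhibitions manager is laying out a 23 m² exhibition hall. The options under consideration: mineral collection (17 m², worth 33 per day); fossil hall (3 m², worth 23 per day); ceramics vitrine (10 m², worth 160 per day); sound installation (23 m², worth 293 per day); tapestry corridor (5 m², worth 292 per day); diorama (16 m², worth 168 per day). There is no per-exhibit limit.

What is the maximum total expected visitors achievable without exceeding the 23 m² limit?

Best packing: fossil hall + 4×tapestry corridor — 23 m², 1191 total.
That's the maximum — no swap from here does better than 1191.

1191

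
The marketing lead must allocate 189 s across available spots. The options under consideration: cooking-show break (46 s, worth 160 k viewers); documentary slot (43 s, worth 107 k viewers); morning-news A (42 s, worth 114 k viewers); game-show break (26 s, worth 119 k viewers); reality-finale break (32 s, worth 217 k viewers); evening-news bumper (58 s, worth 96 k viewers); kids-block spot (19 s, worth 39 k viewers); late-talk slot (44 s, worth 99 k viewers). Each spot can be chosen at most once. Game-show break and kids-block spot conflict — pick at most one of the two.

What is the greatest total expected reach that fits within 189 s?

717

Cooking-show break + documentary slot + morning-news A + game-show break + reality-finale break uses 189 of the 189 s and totals 717.
The closest alternative, documentary slot + morning-news A + game-show break + reality-finale break + late-talk slot, reaches only 656.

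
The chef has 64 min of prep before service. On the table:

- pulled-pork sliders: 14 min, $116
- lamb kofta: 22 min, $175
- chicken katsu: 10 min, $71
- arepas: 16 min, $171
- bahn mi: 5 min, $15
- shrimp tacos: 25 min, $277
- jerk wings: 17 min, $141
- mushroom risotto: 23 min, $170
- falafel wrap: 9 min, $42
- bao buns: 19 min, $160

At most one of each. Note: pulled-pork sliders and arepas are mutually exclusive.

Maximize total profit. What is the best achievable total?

623

Density check — shrimp tacos 11.08, arepas 10.69, bao buns 8.42, jerk wings 8.29 are the best per min.
The ratio heuristic lands on arepas + shrimp tacos + bao buns (608) but leaves 4 min idle.
The 19 min tied up in bao buns is better spent on lamb kofta — total rises to 623 (63 min).
Next best is arepas + shrimp tacos + mushroom risotto at 618 (64 min) — short by 5.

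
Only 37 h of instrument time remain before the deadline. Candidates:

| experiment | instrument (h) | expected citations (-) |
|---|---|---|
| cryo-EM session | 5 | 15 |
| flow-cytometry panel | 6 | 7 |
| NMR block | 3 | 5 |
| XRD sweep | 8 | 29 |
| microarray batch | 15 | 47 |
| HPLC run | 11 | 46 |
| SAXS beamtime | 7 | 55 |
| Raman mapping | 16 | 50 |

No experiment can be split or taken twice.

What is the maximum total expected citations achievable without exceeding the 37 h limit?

Taking the top-ratio experiments first gives cryo-EM session + NMR block + XRD sweep + HPLC run + SAXS beamtime for 150 (34 h).
Replace cryo-EM session and XRD sweep with Raman mapping: the trade gains 6 net, giving 156 at 37 h.
Next best is NMR block + microarray batch + HPLC run + SAXS beamtime at 153 (36 h) — short by 3.

156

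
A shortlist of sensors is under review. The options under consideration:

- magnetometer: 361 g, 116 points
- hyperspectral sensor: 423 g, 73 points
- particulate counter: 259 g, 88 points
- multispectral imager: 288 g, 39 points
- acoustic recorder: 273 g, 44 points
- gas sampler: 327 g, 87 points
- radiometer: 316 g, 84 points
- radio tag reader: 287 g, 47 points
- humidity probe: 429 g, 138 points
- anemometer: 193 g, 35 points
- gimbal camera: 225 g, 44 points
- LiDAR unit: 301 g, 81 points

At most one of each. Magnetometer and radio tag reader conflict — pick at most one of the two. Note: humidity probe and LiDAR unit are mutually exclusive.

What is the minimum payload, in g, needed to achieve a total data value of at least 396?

1331

Look for the lowest-payload combination reaching 396.
particulate counter + gas sampler + radiometer + humidity probe reaches 397 using 1331 g.
No combination under 1331 g hits 396.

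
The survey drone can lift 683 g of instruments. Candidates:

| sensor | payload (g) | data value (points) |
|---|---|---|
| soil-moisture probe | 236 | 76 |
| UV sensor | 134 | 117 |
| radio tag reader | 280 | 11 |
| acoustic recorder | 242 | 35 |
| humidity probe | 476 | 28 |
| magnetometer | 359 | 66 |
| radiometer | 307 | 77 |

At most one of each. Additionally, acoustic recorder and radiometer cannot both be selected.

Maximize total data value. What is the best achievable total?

Density check — UV sensor 0.87, soil-moisture probe 0.32, radiometer 0.25 are the best per g.
Taking soil-moisture probe + UV sensor + radiometer: 677 g used, 270 in data value.
Next best is soil-moisture probe + UV sensor + acoustic recorder at 228 (612 g) — short by 42.

270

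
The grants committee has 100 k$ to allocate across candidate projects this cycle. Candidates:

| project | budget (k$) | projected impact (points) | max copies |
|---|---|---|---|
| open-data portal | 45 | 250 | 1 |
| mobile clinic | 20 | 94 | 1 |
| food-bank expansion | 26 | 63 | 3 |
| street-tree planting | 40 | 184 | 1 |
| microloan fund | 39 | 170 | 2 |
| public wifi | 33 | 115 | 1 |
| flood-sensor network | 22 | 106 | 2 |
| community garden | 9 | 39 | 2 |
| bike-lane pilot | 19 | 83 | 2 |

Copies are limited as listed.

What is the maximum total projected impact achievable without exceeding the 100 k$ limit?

501

Open-data portal + 2×flood-sensor network + community garden uses 98 of the 100 k$ and totals 501.
The spare 2 k$ is too small for any remaining project, and no exchange beats 501.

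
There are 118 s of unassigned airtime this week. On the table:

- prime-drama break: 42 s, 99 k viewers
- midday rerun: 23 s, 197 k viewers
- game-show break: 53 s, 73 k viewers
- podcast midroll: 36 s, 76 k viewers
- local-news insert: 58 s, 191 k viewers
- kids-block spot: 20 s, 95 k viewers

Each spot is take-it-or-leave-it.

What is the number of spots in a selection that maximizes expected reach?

3

The maximum expected reach within 118 s is 483.
midday rerun + local-news insert + kids-block spot hits 483 at 101 s.
All optima have 3 spots.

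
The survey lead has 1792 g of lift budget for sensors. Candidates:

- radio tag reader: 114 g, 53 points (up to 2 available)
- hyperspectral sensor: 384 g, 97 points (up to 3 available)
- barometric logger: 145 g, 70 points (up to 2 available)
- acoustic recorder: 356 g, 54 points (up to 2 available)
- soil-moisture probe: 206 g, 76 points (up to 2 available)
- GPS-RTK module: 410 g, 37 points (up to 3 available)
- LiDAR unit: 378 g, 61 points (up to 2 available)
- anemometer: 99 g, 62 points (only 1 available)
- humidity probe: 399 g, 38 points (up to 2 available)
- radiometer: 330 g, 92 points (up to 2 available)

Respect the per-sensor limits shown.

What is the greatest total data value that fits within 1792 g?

Taking the top-ratio sensors first gives 2×radio tag reader + 2×barometric logger + 2×soil-moisture probe + anemometer + 2×radiometer for 644 (1689 g).
Replace radiometer with hyperspectral sensor: the trade gains 5 net, giving 649 at 1743 g.
No other feasible combination exceeds 649.

649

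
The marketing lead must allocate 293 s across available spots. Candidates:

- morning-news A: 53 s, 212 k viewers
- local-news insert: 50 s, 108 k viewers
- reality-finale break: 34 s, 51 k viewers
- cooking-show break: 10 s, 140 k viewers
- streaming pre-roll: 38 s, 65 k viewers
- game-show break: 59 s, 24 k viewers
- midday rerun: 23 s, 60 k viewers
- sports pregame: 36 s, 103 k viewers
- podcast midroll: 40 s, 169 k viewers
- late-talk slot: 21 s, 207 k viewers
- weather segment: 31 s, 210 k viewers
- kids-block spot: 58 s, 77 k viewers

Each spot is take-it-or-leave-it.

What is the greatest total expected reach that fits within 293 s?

1217

A density-first pass picks morning-news A + local-news insert + cooking-show break + midday rerun + sports pregame + podcast midroll + late-talk slot + weather segment — 1209 at 264 s.
Dropping local-news insert frees 50 s; slotting in reality-finale break + streaming pre-roll (72 s) lifts the total to 1217 at 286 s.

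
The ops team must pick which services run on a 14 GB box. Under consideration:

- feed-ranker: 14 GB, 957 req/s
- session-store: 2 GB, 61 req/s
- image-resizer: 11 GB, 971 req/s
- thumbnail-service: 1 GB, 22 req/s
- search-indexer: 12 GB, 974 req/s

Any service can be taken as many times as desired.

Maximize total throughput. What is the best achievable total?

Session-store + image-resizer + thumbnail-service uses 14 of the 14 GB and totals 1054.

1054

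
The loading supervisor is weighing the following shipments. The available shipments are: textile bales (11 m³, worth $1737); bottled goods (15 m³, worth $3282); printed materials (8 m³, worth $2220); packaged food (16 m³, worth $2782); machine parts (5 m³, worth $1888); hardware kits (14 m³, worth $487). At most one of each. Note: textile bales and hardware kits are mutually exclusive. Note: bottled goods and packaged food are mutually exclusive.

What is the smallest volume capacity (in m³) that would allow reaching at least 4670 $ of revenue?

Minimise m³ subject to total revenue ≥ 4670.
Taking bottled goods + machine parts gives 5170 (≥ 4670) for 20 m³.
Any bundle with less than 20 m³ falls short of 4670.

20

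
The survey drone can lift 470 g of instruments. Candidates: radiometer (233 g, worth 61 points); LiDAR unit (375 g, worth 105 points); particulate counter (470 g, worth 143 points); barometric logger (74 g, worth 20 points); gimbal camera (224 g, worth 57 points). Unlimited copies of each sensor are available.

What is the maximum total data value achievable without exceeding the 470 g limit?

143

The ratio ordering already packs tightly: particulate counter, 470 g, 143.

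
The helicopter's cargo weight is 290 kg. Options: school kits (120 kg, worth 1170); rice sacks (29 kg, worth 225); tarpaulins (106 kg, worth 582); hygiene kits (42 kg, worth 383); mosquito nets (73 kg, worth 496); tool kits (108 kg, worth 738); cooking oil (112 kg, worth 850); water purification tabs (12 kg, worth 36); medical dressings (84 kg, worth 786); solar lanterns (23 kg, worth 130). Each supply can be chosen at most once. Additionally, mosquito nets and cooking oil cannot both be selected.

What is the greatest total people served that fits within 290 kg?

Best packing: school kits + rice sacks + hygiene kits + water purification tabs + medical dressings — 287 kg, 2600 total.

2600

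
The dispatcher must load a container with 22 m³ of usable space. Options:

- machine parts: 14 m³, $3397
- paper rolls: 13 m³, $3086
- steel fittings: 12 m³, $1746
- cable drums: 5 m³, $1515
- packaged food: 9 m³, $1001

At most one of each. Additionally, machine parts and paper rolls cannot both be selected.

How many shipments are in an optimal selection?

2

Optimal total is 4912.
machine parts + cable drums hits 4912 at 19 m³.
Any selection reaching 4912 contains exactly 2 shipments.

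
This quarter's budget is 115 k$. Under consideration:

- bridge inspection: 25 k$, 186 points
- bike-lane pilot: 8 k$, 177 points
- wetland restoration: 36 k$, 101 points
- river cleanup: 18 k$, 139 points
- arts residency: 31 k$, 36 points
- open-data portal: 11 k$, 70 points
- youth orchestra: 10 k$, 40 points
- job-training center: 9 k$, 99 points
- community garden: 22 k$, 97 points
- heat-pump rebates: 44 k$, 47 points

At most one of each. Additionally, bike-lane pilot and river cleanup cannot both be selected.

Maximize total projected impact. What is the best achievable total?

730

Ranking by ratio (projected impact/k$): bike-lane pilot 22.12, job-training center 11.00, river cleanup 7.72.
Taking bridge inspection + bike-lane pilot + wetland restoration + open-data portal + job-training center + community garden: 111 k$ used, 730 in projected impact.
Nothing else feasible within 115 k$ beats 730.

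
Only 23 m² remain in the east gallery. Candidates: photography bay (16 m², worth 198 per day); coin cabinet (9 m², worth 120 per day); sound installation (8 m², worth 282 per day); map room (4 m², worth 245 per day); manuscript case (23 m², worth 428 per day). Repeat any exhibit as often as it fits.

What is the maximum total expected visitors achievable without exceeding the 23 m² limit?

1225

Taking 5×map room: 20 m² used, 1225 in expected visitors.
Nothing else within 23 m² beats 1225.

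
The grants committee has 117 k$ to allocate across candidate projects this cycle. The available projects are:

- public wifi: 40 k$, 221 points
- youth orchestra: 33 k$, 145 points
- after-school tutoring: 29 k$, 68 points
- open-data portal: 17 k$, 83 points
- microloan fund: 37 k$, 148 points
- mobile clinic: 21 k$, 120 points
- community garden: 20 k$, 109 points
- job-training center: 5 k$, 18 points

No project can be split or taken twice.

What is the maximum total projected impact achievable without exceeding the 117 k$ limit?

Greedy by ratio would take public wifi + open-data portal + mobile clinic + community garden + job-training center: 103 k$ used, total 551.
Replace open-data portal and job-training center with youth orchestra: the trade gains 44 net, giving 595 at 114 k$.

595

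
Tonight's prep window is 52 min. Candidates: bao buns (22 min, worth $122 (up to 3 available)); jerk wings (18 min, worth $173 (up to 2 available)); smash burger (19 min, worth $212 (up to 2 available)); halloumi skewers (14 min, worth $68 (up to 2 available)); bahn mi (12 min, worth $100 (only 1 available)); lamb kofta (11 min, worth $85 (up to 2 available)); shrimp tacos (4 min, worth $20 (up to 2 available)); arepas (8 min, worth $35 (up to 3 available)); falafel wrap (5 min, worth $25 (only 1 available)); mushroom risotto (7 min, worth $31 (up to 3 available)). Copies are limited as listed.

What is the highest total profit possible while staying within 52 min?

Density check — smash burger 11.16, jerk wings 9.61, bahn mi 8.33, lamb kofta 7.73 are the best per min.
Taking 2×smash burger + bahn mi: 50 min used, 524 in profit.

524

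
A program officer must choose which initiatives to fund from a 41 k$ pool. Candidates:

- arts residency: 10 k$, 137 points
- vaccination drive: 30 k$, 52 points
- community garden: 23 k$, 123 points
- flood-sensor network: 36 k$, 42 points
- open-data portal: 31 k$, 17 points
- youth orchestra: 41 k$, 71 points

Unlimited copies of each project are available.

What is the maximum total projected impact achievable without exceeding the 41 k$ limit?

The ratio ordering already packs tightly: 4×arts residency, 40 k$, 548.
Nothing else within 41 k$ beats 548.

548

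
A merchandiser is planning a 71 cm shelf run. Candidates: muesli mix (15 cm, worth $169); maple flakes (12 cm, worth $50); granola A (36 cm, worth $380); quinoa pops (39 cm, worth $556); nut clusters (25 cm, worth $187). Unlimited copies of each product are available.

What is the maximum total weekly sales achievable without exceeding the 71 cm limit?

The ratio ordering already packs tightly: 2×muesli mix + quinoa pops, 69 cm, 894.
Every other selection either busts 71 cm or fails to beat 894.

894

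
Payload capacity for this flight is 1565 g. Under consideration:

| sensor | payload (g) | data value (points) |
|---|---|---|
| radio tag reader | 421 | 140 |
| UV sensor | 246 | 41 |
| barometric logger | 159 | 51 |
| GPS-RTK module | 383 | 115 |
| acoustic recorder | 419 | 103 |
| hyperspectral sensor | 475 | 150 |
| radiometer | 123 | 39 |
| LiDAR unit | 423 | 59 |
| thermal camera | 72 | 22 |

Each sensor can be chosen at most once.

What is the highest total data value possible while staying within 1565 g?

Ranking by ratio (data value/g): radio tag reader 0.33, barometric logger 0.32, radiometer 0.32.
A density-first pass picks radio tag reader + UV sensor + barometric logger + hyperspectral sensor + radiometer + thermal camera — 443 at 1496 g.
Dropping UV sensor and thermal camera frees 318 g; slotting in GPS-RTK module (383 g) lifts the total to 495 at 1561 g.
Next best is radio tag reader + barometric logger + GPS-RTK module + hyperspectral sensor + thermal camera at 478 (1510 g) — short by 17.

495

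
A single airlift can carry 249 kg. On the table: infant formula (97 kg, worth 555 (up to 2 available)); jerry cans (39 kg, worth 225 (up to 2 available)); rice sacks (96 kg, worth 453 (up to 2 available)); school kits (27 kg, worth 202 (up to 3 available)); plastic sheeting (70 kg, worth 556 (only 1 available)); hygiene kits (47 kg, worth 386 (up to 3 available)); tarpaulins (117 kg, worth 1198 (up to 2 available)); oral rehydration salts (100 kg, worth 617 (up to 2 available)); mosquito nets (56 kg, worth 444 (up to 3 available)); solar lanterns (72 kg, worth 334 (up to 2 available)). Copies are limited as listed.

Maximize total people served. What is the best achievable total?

2396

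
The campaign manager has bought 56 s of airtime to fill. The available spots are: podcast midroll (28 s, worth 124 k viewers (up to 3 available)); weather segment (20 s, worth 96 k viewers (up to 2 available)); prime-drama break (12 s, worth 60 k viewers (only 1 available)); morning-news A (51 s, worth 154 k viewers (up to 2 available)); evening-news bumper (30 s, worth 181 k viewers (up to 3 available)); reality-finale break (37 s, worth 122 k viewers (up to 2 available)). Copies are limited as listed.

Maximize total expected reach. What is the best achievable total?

277

Greedy by ratio would take prime-drama break + evening-news bumper: 42 s used, total 241.
The 12 s tied up in prime-drama break is better spent on weather segment — total rises to 277 (50 s).
The spare 6 s is too small for any remaining spot, and no exchange beats 277.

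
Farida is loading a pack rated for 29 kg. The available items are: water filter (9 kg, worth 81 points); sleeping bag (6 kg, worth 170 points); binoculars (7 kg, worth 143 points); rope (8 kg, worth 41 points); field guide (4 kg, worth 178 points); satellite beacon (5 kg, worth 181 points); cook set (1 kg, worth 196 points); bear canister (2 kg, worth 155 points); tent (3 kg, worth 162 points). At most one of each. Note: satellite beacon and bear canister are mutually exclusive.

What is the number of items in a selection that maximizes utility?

6

Best achievable utility is 1030.
sleeping bag + binoculars + field guide + satellite beacon + cook set + tent hits 1030 at 26 kg.
All optima have 6 items.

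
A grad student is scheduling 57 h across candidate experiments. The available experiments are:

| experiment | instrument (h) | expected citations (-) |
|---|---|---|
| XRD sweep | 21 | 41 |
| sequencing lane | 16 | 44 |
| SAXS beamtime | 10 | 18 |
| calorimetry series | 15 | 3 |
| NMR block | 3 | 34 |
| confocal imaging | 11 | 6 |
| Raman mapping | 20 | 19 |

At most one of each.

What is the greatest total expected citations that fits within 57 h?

137

Taking XRD sweep + sequencing lane + SAXS beamtime + NMR block: 50 h used, 137 in expected citations.
The closest alternative, XRD sweep + sequencing lane + NMR block + confocal imaging, reaches only 125.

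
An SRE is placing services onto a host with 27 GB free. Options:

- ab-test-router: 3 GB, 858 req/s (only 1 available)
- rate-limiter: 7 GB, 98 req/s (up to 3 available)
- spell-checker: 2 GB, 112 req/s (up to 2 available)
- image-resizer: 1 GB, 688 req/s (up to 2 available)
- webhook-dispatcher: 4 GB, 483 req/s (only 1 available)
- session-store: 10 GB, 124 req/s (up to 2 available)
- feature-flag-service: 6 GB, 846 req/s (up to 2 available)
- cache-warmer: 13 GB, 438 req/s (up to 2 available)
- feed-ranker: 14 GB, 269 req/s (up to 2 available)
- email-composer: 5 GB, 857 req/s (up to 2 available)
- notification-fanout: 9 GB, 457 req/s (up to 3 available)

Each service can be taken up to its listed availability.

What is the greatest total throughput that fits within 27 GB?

5640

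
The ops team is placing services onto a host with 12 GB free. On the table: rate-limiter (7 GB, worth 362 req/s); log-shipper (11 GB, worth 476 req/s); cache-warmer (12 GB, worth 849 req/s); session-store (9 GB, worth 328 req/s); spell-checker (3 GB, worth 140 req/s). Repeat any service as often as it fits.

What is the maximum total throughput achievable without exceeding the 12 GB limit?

849

Cache-warmer uses 12 of the 12 GB and totals 849.
Every other selection either busts 12 GB or fails to beat 849.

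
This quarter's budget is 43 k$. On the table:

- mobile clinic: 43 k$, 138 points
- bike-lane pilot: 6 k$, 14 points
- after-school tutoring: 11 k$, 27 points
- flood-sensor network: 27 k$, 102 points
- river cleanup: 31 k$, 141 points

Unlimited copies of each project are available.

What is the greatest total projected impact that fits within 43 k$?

169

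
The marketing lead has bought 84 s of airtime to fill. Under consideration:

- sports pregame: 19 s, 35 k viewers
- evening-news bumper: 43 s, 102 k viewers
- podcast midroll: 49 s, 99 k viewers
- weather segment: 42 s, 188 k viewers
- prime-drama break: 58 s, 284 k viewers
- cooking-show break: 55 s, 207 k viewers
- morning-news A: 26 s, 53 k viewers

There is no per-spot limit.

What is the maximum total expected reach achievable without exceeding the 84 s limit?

A density-first pass picks prime-drama break + morning-news A — 337 at 84 s.
The 84 s tied up in prime-drama break and morning-news A is better spent on 2×weather segment — total rises to 376 (84 s).
Nothing else within 84 s beats 376.

376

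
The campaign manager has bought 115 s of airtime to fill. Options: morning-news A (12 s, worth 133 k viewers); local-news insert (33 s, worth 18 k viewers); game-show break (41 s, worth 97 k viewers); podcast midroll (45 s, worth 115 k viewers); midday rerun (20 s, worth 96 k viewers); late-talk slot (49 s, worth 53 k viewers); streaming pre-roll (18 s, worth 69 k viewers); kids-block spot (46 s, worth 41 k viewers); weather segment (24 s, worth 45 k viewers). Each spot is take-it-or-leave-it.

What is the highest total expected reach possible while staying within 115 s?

Greedy by ratio would take morning-news A + podcast midroll + midday rerun + streaming pre-roll: 95 s used, total 413.
Dropping podcast midroll frees 45 s; slotting in game-show break + weather segment (65 s) lifts the total to 440 at 115 s.
Next best is morning-news A + podcast midroll + midday rerun + streaming pre-roll at 413 (95 s) — short by 27.

440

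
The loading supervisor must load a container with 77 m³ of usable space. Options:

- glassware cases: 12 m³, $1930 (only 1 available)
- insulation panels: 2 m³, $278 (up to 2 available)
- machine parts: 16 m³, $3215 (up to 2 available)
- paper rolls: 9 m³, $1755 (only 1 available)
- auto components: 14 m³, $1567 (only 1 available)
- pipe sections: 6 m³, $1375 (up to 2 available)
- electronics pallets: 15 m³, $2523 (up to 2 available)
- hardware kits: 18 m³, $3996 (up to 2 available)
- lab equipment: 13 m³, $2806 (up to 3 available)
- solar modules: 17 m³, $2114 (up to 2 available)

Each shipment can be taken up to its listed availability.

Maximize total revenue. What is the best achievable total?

Greedy by ratio would take insulation panels + 2×pipe sections + 2×hardware kits + 2×lab equipment: 76 m³ used, total 16632.
Replace insulation panels and lab equipment with machine parts: the trade gains 131 net, giving 16763 at 77 m³.

16763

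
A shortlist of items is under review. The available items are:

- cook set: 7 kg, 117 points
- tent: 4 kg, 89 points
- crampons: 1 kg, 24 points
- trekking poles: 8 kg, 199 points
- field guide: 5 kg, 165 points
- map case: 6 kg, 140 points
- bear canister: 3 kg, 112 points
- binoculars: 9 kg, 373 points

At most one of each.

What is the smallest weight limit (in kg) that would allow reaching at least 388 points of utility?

10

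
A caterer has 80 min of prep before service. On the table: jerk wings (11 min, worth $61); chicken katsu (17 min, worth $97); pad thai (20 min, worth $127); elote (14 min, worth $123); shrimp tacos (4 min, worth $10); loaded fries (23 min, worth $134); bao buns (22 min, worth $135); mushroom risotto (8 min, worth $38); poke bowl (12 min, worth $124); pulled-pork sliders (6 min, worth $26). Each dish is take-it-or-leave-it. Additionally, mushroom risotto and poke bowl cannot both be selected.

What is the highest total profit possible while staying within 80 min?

Best packing: jerk wings + pad thai + elote + bao buns + poke bowl — 79 min, 570 total.

570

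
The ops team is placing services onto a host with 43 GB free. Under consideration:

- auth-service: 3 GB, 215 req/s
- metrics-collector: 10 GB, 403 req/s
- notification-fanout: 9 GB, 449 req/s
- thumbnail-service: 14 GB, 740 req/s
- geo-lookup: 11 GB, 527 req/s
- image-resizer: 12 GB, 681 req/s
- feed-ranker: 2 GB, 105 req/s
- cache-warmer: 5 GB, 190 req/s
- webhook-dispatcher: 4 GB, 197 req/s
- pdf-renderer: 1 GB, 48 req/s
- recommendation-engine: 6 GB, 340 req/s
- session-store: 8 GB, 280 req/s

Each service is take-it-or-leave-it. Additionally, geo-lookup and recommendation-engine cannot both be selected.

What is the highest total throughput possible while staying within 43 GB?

By throughput per GB: auth-service 71.67, image-resizer 56.75, recommendation-engine 56.67 lead.
The ratio heuristic lands on auth-service + thumbnail-service + image-resizer + feed-ranker + webhook-dispatcher + pdf-renderer + recommendation-engine (2326) but leaves 1 GB idle.
The 8 GB tied up in feed-ranker and recommendation-engine is better spent on notification-fanout — total rises to 2330 (43 GB).

2330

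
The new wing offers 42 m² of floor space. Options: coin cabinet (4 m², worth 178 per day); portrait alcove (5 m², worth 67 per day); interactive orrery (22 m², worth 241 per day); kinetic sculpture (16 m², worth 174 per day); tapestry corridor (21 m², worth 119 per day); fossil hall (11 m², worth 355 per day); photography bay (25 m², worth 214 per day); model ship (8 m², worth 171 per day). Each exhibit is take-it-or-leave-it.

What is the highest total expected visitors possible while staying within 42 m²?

878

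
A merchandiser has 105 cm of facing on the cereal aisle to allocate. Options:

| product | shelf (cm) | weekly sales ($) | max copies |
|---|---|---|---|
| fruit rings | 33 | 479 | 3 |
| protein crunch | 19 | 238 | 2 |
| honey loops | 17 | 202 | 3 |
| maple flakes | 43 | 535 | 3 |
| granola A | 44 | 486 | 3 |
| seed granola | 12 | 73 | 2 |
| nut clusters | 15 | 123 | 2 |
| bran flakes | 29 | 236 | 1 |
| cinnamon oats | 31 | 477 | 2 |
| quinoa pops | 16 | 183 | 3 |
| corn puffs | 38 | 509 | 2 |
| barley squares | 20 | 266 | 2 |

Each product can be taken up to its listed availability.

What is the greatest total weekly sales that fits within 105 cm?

1489

By weekly sales per cm: cinnamon oats 15.39, fruit rings 14.52, corn puffs 13.39 lead.
Filling by ratio: fruit rings + 2×cinnamon oats for 1433, with 10 cm left unused.
The 33 cm tied up in fruit rings is better spent on maple flakes — total rises to 1489 (105 cm).
No other feasible combination exceeds 1489.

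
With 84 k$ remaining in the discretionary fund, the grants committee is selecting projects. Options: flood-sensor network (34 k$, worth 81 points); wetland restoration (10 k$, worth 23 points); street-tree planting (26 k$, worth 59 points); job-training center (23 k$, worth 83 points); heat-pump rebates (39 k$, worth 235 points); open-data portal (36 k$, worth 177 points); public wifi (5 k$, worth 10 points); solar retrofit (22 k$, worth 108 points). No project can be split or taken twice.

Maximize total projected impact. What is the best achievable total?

426

Filling by ratio: heat-pump rebates + open-data portal + public wifi for 422, with 4 k$ left unused.
Dropping open-data portal and public wifi frees 41 k$; slotting in job-training center + solar retrofit (45 k$) lifts the total to 426 at 84 k$.
No other feasible combination exceeds 426.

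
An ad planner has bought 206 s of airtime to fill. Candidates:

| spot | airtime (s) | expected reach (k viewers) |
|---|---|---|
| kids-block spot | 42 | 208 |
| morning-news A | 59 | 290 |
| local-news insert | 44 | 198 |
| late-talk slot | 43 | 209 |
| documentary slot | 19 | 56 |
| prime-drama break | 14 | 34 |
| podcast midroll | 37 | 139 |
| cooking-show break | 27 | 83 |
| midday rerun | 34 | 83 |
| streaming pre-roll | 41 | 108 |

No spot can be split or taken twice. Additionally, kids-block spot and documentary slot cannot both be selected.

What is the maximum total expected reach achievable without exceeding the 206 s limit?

939

Taking kids-block spot + morning-news A + local-news insert + late-talk slot + prime-drama break: 202 s used, 939 in expected reach.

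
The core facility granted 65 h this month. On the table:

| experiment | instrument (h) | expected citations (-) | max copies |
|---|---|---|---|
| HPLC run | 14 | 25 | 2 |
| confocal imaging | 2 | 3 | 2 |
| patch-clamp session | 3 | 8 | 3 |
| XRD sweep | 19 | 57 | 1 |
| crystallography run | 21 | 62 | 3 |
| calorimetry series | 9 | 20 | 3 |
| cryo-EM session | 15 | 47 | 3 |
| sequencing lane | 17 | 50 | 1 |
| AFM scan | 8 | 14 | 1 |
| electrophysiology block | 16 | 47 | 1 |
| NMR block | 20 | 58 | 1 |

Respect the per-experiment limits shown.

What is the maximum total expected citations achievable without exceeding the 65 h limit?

199

Filling by ratio: XRD sweep + 3×cryo-EM session for 198, with 1 h left unused.
Replace XRD sweep with NMR block: the trade gains 1 net, giving 199 at 65 h.
That's the maximum — no swap from here does better than 199.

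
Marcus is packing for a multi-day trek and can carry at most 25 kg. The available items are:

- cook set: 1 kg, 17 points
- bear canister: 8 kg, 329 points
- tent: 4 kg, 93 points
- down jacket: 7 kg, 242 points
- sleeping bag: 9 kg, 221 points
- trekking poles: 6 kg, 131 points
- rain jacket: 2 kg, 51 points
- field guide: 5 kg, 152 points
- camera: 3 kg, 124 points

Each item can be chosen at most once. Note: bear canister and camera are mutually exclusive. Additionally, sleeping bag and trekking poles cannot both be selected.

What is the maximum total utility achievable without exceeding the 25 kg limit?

Taking cook set + bear canister + tent + down jacket + field guide: 25 kg used, 833 in utility.

833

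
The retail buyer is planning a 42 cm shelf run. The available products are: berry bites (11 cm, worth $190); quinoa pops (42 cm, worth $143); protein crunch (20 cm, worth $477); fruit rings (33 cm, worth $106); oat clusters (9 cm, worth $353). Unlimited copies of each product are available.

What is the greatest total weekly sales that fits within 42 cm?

1412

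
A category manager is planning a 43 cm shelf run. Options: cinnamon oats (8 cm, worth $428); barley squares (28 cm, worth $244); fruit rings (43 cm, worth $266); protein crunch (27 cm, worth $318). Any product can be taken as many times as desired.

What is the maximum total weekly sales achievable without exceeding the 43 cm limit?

Ranking by ratio (weekly sales/cm): cinnamon oats 53.50, protein crunch 11.78, barley squares 8.71.
Taking 5×cinnamon oats: 40 cm used, 2140 in weekly sales.
No other feasible combination exceeds 2140.

2140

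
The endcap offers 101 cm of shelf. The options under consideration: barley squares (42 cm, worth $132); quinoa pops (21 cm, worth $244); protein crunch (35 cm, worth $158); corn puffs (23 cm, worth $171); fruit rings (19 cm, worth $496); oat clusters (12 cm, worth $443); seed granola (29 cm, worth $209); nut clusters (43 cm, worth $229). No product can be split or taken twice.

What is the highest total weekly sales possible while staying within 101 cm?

1412

Ranking by ratio (weekly sales/cm): oat clusters 36.92, fruit rings 26.11, quinoa pops 11.62.
A density-first pass picks quinoa pops + corn puffs + fruit rings + oat clusters — 1354 at 75 cm.
The 23 cm tied up in corn puffs is better spent on nut clusters — total rises to 1412 (95 cm).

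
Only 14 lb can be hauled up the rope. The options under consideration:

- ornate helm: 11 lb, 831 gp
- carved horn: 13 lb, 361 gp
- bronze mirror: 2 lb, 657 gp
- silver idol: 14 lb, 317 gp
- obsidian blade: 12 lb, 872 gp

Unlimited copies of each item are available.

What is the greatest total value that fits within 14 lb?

4599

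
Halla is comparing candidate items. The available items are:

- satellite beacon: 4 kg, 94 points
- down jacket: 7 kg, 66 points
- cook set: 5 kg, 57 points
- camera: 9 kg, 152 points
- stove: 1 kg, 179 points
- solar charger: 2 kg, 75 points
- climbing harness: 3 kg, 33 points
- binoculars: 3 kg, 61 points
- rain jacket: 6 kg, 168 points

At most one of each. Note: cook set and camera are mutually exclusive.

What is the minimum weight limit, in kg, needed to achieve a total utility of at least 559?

16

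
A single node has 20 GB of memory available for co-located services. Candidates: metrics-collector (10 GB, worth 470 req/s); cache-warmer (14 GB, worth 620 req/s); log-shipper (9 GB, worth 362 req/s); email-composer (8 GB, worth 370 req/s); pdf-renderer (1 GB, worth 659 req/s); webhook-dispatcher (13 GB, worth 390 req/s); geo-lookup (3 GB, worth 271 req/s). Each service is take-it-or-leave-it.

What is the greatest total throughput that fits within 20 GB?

1550

Greedy by ratio would take metrics-collector + pdf-renderer + geo-lookup: 14 GB used, total 1400.
Dropping metrics-collector frees 10 GB; slotting in cache-warmer (14 GB) lifts the total to 1550 at 18 GB.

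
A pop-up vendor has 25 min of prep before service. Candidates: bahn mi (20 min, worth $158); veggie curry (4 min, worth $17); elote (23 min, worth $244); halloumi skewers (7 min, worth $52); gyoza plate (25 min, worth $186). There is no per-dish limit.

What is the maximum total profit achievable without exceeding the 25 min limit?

By profit per min: elote 10.61, bahn mi 7.90, gyoza plate 7.44, halloumi skewers 7.43 lead.
The ratio ordering already packs tightly: elote, 23 min, 244.

244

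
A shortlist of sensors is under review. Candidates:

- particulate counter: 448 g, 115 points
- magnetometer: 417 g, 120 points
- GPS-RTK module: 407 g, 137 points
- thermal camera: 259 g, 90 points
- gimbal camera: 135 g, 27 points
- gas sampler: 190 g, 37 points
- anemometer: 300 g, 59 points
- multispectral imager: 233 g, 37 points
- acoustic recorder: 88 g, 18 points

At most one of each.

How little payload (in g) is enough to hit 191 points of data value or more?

666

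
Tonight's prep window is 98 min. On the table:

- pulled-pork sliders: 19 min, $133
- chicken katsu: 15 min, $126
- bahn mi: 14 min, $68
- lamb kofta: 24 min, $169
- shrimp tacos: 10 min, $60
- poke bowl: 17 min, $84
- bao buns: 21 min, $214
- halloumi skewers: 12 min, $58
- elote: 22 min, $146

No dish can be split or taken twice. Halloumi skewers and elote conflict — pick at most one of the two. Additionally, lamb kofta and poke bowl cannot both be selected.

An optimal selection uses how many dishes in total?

The maximum profit within 98 min is 723.
chicken katsu + bahn mi + lamb kofta + bao buns + elote hits 723 at 96 min.
Any selection reaching 723 contains exactly 5 dishes.

5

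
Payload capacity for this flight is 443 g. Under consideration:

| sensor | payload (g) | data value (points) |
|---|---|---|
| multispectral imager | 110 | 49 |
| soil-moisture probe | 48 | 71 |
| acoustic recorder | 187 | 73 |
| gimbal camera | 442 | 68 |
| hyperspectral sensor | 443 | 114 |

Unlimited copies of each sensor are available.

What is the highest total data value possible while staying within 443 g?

639

Taking 9×soil-moisture probe: 432 g used, 639 in data value.
Every other selection either busts 443 g or fails to beat 639.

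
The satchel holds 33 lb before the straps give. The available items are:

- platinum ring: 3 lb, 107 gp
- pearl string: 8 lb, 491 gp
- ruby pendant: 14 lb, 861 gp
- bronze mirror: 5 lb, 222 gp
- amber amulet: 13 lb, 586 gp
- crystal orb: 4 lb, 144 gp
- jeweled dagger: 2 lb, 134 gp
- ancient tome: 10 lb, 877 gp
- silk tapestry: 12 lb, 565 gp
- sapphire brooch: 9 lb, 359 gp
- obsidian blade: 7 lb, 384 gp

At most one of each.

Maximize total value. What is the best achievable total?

Taking ruby pendant + jeweled dagger + ancient tome + obsidian blade: 33 lb used, 2256 in value.
No other feasible combination exceeds 2256.

2256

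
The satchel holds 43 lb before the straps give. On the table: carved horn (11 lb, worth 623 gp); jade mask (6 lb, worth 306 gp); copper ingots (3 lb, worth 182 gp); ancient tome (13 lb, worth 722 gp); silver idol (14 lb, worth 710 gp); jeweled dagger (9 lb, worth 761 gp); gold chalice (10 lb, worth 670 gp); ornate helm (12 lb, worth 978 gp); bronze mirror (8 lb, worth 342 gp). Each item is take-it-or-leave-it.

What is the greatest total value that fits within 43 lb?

Taking the top-ratio items first gives jade mask + copper ingots + jeweled dagger + gold chalice + ornate helm for 2897 (40 lb).
Replace jade mask and copper ingots with carved horn: the trade gains 135 net, giving 3032 at 42 lb.
Nothing else within 43 lb beats 3032.

3032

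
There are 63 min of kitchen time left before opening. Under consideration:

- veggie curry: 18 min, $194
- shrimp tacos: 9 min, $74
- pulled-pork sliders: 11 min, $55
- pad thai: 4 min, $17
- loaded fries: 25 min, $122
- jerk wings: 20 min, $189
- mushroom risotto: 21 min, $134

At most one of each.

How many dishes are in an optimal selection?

4

The maximum profit within 63 min is 534.
veggie curry + pad thai + jerk wings + mushroom risotto hits 534 at 63 min.
All optima have 4 dishes.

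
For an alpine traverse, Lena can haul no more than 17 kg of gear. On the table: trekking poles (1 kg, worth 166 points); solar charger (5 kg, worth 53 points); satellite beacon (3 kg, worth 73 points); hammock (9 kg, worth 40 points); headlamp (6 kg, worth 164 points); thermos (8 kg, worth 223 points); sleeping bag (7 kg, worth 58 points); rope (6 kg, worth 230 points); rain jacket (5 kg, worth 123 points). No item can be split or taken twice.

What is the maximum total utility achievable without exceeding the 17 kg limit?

Greedy by ratio would take trekking poles + thermos + rope: 15 kg used, total 619.
Dropping thermos frees 8 kg; slotting in satellite beacon + headlamp (9 kg) lifts the total to 633 at 16 kg.
Next best is trekking poles + thermos + rope at 619 (15 kg) — short by 14.

633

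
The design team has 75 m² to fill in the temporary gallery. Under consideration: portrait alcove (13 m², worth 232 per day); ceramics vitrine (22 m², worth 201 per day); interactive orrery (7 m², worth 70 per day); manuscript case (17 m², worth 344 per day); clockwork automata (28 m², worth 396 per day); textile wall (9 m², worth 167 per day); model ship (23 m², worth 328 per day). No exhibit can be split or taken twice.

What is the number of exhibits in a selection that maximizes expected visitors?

Optimal total is 1209.
One optimal bundle: portrait alcove + interactive orrery + manuscript case + clockwork automata + textile wall (74 m²).
Any selection reaching 1209 contains exactly 5 exhibits.

5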